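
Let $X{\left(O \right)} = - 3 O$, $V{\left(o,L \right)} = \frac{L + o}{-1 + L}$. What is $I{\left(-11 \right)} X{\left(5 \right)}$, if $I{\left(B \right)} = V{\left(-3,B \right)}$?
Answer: $- \frac{35}{2} \approx -17.5$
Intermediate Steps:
$V{\left(o,L \right)} = \frac{L + o}{-1 + L}$
$I{\left(B \right)} = \frac{-3 + B}{-1 + B}$ ($I{\left(B \right)} = \frac{B - 3}{-1 + B} = \frac{-3 + B}{-1 + B}$)
$I{\left(-11 \right)} X{\left(5 \right)} = \frac{-3 - 11}{-1 - 11} \left(\left(-3\right) 5\right) = \frac{1}{-12} \left(-14\right) \left(-15\right) = \left(- \frac{1}{12}\right) \left(-14\right) \left(-15\right) = \frac{7}{6} \left(-15\right) = - \frac{35}{2}$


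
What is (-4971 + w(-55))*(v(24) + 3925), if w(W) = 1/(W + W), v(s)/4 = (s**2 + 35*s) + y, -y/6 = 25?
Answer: -4915284079/110 ≈ -4.4684e+7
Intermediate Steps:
y = -150 (y = -6*25 = -150)
v(s) = -600 + 4*s**2 + 140*s (v(s) = 4*((s**2 + 35*s) - 150) = 4*(-150 + s**2 + 35*s) = -600 + 4*s**2 + 140*s)
w(W) = 1/(2*W)
(-4971 + w(-55))*(v(24) + 3925) = (-4971 + (1/2)/(-55))*((-600 + 4*24**2 + 140*24) + 3925) = (-4971 + (1/2)*(-1/55))*((-600 + 4*576 + 3360) + 3925) = (-4971 - 1/110)*((-600 + 2304 + 3360) + 3925) = -546811*(5064 + 3925)/110 = -546811/110*8989 = -4915284079/110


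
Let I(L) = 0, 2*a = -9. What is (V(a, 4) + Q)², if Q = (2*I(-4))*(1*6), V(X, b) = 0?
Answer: 0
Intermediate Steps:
a = -9/2 (a = (½)*(-9) = -9/2 ≈ -4.5000)
Q = 0 (Q = (2*0)*(1*6) = 0*6 = 0)
(V(a, 4) + Q)² = (0 + 0)² = 0² = 0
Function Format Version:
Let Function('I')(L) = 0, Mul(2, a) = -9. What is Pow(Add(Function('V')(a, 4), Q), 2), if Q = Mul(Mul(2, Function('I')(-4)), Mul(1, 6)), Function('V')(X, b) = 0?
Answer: 0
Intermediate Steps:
a = Rational(-9, 2) (a = Mul(Rational(1, 2), -9) = Rational(-9, 2) ≈ -4.5000)
Q = 0 (Q = Mul(Mul(2, 0), Mul(1, 6)) = Mul(0, 6) = 0)
Pow(Add(Function('V')(a, 4), Q), 2) = Pow(Add(0, 0), 2) = Pow(0, 2) = 0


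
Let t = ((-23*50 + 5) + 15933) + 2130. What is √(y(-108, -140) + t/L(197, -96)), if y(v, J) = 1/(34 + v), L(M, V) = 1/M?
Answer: √18250664622/74 ≈ 1825.6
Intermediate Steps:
t = 16918 (t = ((-1150 + 5) + 15933) + 2130 = (-1145 + 15933) + 2130 = 14788 + 2130 = 16918)
√(y(-108, -140) + t/L(197, -96)) = √(1/(34 - 108) + 16918/(1/197)) = √(1/(-74) + 16918/(1/197)) = √(-1/74 + 16918*197) = √(-1/74 + 3332846) = √(246630603/74) = √18250664622/74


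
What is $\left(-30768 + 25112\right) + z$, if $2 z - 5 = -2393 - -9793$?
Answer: $- \frac{3907}{2} \approx -1953.5$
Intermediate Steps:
$z = \frac{7405}{2}$ ($z = \frac{5}{2} + \frac{-2393 - -9793}{2} = \frac{5}{2} + \frac{-2393 + 9793}{2} = \frac{5}{2} + \frac{1}{2} \cdot 7400 = \frac{5}{2} + 3700 = \frac{7405}{2} \approx 3702.5$)
$\left(-30768 + 25112\right) + z = \left(-30768 + 25112\right) + \frac{7405}{2} = -5656 + \frac{7405}{2} = - \frac{3907}{2}$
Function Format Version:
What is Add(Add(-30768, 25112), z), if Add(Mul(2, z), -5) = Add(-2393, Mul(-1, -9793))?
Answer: Rational(-3907, 2) ≈ -1953.5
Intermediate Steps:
z = Rational(7405, 2) (z = Add(Rational(5, 2), Mul(Rational(1, 2), Add(-2393, Mul(-1, -9793)))) = Add(Rational(5, 2), Mul(Rational(1, 2), Add(-2393, 9793))) = Add(Rational(5, 2), Mul(Rational(1, 2), 7400)) = Add(Rational(5, 2), 3700) = Rational(7405, 2) ≈ 3702.5)
Add(Add(-30768, 25112), z) = Add(Add(-30768, 25112), Rational(7405, 2)) = Add(-5656, Rational(7405, 2)) = Rational(-3907, 2)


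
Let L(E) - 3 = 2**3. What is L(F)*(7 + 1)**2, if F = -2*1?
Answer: 704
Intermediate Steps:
F = -2
L(E) = 11 (L(E) = 3 + 2**3 = 3 + 8 = 11)
L(F)*(7 + 1)**2 = 11*(7 + 1)**2 = 11*8**2 = 11*64 = 704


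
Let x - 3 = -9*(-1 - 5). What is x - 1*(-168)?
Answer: 225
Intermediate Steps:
x = 57 (x = 3 - 9*(-1 - 5) = 3 - 9*(-6) = 3 + 54 = 57)
x - 1*(-168) = 57 - 1*(-168) = 57 + 168 = 225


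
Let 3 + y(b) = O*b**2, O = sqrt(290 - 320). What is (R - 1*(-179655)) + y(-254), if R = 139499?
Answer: 319151 + 64516*I*sqrt(30) ≈ 3.1915e+5 + 3.5337e+5*I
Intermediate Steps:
O = I*sqrt(30) (O = sqrt(-30) = I*sqrt(30) ≈ 5.4772*I)
y(b) = -3 + I*sqrt(30)*b**2 (y(b) = -3 + (I*sqrt(30))*b**2 = -3 + I*sqrt(30)*b**2)
(R - 1*(-179655)) + y(-254) = (139499 - 1*(-179655)) + (-3 + I*sqrt(30)*(-254)**2) = (139499 + 179655) + (-3 + I*sqrt(30)*64516) = 319154 + (-3 + 64516*I*sqrt(30)) = 319151 + 64516*I*sqrt(30)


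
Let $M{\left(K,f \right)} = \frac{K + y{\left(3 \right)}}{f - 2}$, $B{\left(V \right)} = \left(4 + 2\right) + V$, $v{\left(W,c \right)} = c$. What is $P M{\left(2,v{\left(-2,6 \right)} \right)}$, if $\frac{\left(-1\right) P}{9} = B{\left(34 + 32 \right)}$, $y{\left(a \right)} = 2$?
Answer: $-648$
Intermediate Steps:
$B{\left(V \right)} = 6 + V$
$M{\left(K,f \right)} = \frac{2 + K}{-2 + f}$ ($M{\left(K,f \right)} = \frac{K + 2}{f - 2} = \frac{2 + K}{-2 + f}$)
$P = -648$ ($P = - 9 \left(6 + \left(34 + 32\right)\right) = - 9 \left(6 + 66\right) = \left(-9\right) 72 = -648$)
$P M{\left(2,v{\left(-2,6 \right)} \right)} = - 648 \frac{2 + 2}{-2 + 6} = - 648 \cdot \frac{1}{4} \cdot 4 = \left(-648\right) 1 = -648$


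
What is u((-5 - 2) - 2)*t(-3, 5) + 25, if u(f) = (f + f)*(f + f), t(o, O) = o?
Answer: -947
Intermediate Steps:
u(f) = 4*f² (u(f) = (2*f)*(2*f) = 4*f²)
u((-5 - 2) - 2)*t(-3, 5) + 25 = (4*((-5 - 2) - 2)²)*(-3) + 25 = (4*(-7 - 2)²)*(-3) + 25 = (4*(-9)²)*(-3) + 25 = (4*81)*(-3) + 25 = 324*(-3) + 25 = -972 + 25 = -947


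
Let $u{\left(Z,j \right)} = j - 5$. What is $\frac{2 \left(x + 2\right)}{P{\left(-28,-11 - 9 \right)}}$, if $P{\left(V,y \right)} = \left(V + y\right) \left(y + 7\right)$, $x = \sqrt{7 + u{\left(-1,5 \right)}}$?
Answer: $\frac{1}{156} + \frac{\sqrt{7}}{312} \approx 0.01489$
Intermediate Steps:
$u{\left(Z,j \right)} = -5 + j$ ($u{\left(Z,j \right)} = j - 5 = -5 + j$)
$x = \sqrt{7}$ ($x = \sqrt{7 + \left(-5 + 5\right)} = \sqrt{7 + 0} = \sqrt{7} \approx 2.6458$)
$P{\left(V,y \right)} = \left(7 + y\right) \left(V + y\right)$ ($P{\left(V,y \right)} = \left(V + y\right) \left(7 + y\right) = \left(7 + y\right) \left(V + y\right)$)
$\frac{2 \left(x + 2\right)}{P{\left(-28,-11 - 9 \right)}} = \frac{2 \left(\sqrt{7} + 2\right)}{\left(-11 - 9\right)^{2} + 7 \left(-28\right) + 7 \left(-11 - 9\right) - 28 \left(-11 - 9\right)} = \frac{2 \left(2 + \sqrt{7}\right)}{\left(-20\right)^{2} - 196 + 7 \left(-20\right) - -560} = \frac{4 + 2 \sqrt{7}}{400 - 196 - 140 + 560} = \frac{4 + 2 \sqrt{7}}{624} = \left(4 + 2 \sqrt{7}\right) \frac{1}{624} = \frac{1}{156} + \frac{\sqrt{7}}{312}$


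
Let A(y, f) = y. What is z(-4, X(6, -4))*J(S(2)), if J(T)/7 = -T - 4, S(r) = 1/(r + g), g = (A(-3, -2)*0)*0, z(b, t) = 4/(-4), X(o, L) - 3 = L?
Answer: 63/2 ≈ 31.500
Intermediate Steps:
X(o, L) = 3 + L
z(b, t) = -1 (z(b, t) = 4*(-1/4) = -1)
g = 0 (g = -3*0*0 = 0*0 = 0)
S(r) = 1/r (S(r) = 1/(r + 0) = 1/r)
J(T) = -28 - 7*T (J(T) = 7*(-T - 4) = 7*(-4 - T) = -28 - 7*T)
z(-4, X(6, -4))*J(S(2)) = -(-28 - 7/2) = -1*(-63/2) = 63/2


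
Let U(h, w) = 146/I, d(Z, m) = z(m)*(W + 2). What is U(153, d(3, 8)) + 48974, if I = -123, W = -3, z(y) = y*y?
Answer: 6023656/123 ≈ 48973.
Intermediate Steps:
z(y) = y²
d(Z, m) = -m² (d(Z, m) = m²*(-3 + 2) = m²*(-1) = -m²)
U(h, w) = -146/123 (U(h, w) = 146/(-123) = 146*(-1/123) = -146/123)
U(153, d(3, 8)) + 48974 = -146/123 + 48974 = 6023656/123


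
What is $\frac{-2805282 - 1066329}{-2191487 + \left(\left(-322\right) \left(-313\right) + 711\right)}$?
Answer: $\frac{3871611}{2089990} \approx 1.8525$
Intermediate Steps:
$\frac{-2805282 - 1066329}{-2191487 + \left(\left(-322\right) \left(-313\right) + 711\right)} = - \frac{3871611}{-2191487 + \left(100786 + 711\right)} = - \frac{3871611}{-2191487 + 101497} = - \frac{3871611}{-2089990} = \left(-3871611\right) \left(- \frac{1}{2089990}\right) = \frac{3871611}{2089990}$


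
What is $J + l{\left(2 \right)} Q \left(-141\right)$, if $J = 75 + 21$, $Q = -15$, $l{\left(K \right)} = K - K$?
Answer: $96$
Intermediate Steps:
$l{\left(K \right)} = 0$
$J = 96$
$J + l{\left(2 \right)} Q \left(-141\right) = 96 + 0 \left(-15\right) \left(-141\right) = 96 + 0 \left(-141\right) = 96 + 0 = 96$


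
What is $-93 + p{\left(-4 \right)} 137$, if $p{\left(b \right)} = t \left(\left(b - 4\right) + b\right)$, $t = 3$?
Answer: $-5025$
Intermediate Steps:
$p{\left(b \right)} = -12 + 6 b$ ($p{\left(b \right)} = 3 \left(\left(b - 4\right) + b\right) = 3 \left(\left(-4 + b\right) + b\right) = 3 \left(-4 + 2 b\right) = -12 + 6 b$)
$-93 + p{\left(-4 \right)} 137 = -93 + \left(-12 + 6 \left(-4\right)\right) 137 = -93 + \left(-12 - 24\right) 137 = -93 - 4932 = -5025$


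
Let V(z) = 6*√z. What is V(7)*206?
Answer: 1236*√7 ≈ 3270.1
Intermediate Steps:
V(7)*206 = (6*√7)*206 = 1236*√7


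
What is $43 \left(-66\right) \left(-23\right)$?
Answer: $65274$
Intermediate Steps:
$43 \left(-66\right) \left(-23\right) = \left(-2838\right) \left(-23\right) = 65274$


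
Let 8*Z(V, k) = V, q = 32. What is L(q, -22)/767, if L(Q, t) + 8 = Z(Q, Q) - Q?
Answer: -36/767 ≈ -0.046936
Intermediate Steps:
Z(V, k) = V/8
L(Q, t) = -8 - 7*Q/8 (L(Q, t) = -8 + (Q/8 - Q) = -8 - 7*Q/8)
L(q, -22)/767 = (-8 - 7/8*32)/767 = (-8 - 28)*(1/767) = -36*1/767 = -36/767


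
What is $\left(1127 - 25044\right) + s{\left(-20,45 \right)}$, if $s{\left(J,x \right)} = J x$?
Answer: $-24817$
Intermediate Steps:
$\left(1127 - 25044\right) + s{\left(-20,45 \right)} = \left(1127 - 25044\right) - 900 = -23917 - 900 = -24817$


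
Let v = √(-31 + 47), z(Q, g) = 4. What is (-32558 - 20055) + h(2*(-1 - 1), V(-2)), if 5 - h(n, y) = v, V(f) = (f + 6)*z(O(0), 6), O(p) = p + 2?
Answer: -52612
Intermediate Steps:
O(p) = 2 + p
v = 4 (v = √16 = 4)
V(f) = 24 + 4*f (V(f) = (f + 6)*4 = (6 + f)*4 = 24 + 4*f)
h(n, y) = 1 (h(n, y) = 5 - 1*4 = 5 - 4 = 1)
(-32558 - 20055) + h(2*(-1 - 1), V(-2)) = (-32558 - 20055) + 1 = -52613 + 1 = -52612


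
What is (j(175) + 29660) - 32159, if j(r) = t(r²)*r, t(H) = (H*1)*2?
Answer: 10716251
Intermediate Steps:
t(H) = 2*H (t(H) = H*2 = 2*H)
j(r) = 2*r³ (j(r) = (2*r²)*r = 2*r³)
(j(175) + 29660) - 32159 = (2*175³ + 29660) - 32159 = (2*5359375 + 29660) - 32159 = (10718750 + 29660) - 32159 = 10748410 - 32159 = 10716251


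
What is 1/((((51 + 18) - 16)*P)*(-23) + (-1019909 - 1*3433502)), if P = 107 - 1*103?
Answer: -1/4458287 ≈ -2.2430e-7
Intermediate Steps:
P = 4 (P = 107 - 103 = 4)
1/((((51 + 18) - 16)*P)*(-23) + (-1019909 - 1*3433502)) = 1/((((51 + 18) - 16)*4)*(-23) + (-1019909 - 1*3433502)) = 1/(((69 - 16)*4)*(-23) + (-1019909 - 3433502)) = 1/((53*4)*(-23) - 4453411) = 1/(212*(-23) - 4453411) = 1/(-4876 - 4453411) = 1/(-4458287) = -1/4458287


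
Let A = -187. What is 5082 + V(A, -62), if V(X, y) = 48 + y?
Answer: 5068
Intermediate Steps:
5082 + V(A, -62) = 5082 + (48 - 62) = 5082 - 14 = 5068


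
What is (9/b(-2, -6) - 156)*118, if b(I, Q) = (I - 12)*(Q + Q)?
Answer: -515247/28 ≈ -18402.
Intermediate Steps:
b(I, Q) = 2*Q*(-12 + I) (b(I, Q) = (-12 + I)*(2*Q) = 2*Q*(-12 + I))
(9/b(-2, -6) - 156)*118 = (9/((2*(-6)*(-12 - 2))) - 156)*118 = (9/((2*(-6)*(-14))) - 156)*118 = (9/168 - 156)*118 = (9*(1/168) - 156)*118 = (3/56 - 156)*118 = -8733/56*118 = -515247/28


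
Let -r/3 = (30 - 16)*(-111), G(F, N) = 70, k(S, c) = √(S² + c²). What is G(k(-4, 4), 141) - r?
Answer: -4592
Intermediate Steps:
r = 4662 (r = -3*(30 - 16)*(-111) = -42*(-111) = -3*(-1554) = 4662)
G(k(-4, 4), 141) - r = 70 - 1*4662 = 70 - 4662 = -4592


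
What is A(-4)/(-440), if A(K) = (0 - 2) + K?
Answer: 3/220 ≈ 0.013636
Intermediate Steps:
A(K) = -2 + K
A(-4)/(-440) = (-2 - 4)/(-440) = -6*(-1/440) = 3/220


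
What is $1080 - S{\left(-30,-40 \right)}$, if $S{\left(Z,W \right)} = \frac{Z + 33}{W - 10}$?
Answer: $\frac{54003}{50} \approx 1080.1$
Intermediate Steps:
$S{\left(Z,W \right)} = \frac{33 + Z}{-10 + W}$
$1080 - S{\left(-30,-40 \right)} = 1080 - \frac{33 - 30}{-10 - 40} = 1080 - \frac{1}{-50} \cdot 3 = 1080 - \left(- \frac{1}{50}\right) 3 = 1080 - - \frac{3}{50} = 1080 + \frac{3}{50} = \frac{54003}{50}$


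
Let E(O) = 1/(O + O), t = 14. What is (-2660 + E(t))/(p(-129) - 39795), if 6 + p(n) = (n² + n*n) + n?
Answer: 74479/186144 ≈ 0.40012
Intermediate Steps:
E(O) = 1/(2*O)
p(n) = -6 + n + 2*n² (p(n) = -6 + ((n² + n*n) + n) = -6 + ((n² + n²) + n) = -6 + (2*n² + n) = -6 + (n + 2*n²) = -6 + n + 2*n²)
(-2660 + E(t))/(p(-129) - 39795) = (-2660 + (½)/14)/((-6 - 129 + 2*(-129)²) - 39795) = (-2660 + (½)*(1/14))/((-6 - 129 + 2*16641) - 39795) = (-2660 + 1/28)/((-6 - 129 + 33282) - 39795) = -74479/(28*(33147 - 39795)) = -74479/28/(-6648) = -74479/28*(-1/6648) = 74479/186144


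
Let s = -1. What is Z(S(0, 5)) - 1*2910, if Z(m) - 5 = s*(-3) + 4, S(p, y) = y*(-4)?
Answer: -2898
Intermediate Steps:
S(p, y) = -4*y
Z(m) = 12 (Z(m) = 5 + (-1*(-3) + 4) = 5 + (3 + 4) = 5 + 7 = 12)
Z(S(0, 5)) - 1*2910 = 12 - 1*2910 = 12 - 2910 = -2898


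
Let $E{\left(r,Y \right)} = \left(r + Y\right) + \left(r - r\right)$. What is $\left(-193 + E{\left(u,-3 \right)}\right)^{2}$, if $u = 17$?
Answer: $32041$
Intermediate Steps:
$E{\left(r,Y \right)} = Y + r$ ($E{\left(r,Y \right)} = \left(Y + r\right) + 0 = Y + r$)
$\left(-193 + E{\left(u,-3 \right)}\right)^{2} = \left(-193 + \left(-3 + 17\right)\right)^{2} = \left(-193 + 14\right)^{2} = \left(-179\right)^{2} = 32041$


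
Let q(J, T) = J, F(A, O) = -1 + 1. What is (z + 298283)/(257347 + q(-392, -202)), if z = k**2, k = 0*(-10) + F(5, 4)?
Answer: 298283/256955 ≈ 1.1608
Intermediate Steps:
F(A, O) = 0
k = 0 (k = 0*(-10) + 0 = 0 + 0 = 0)
z = 0 (z = 0**2 = 0)
(z + 298283)/(257347 + q(-392, -202)) = (0 + 298283)/(257347 - 392) = 298283/256955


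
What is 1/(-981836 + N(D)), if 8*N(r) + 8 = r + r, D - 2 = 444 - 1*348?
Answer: -2/1963625 ≈ -1.0185e-6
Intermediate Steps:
D = 98 (D = 2 + (444 - 1*348) = 2 + (444 - 348) = 2 + 96 = 98)
N(r) = -1 + r/4 (N(r) = -1 + (r + r)/8 = -1 + (2*r)/8 = -1 + r/4)
1/(-981836 + N(D)) = 1/(-981836 + (-1 + (¼)*98)) = 1/(-981836 + (-1 + 49/2)) = 1/(-981836 + 47/2) = 1/(-1963625/2) = -2/1963625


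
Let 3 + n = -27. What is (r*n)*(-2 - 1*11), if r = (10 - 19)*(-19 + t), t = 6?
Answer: 45630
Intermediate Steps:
r = 117 (r = (10 - 19)*(-19 + 6) = -9*(-13) = 117)
n = -30 (n = -3 - 27 = -30)
(r*n)*(-2 - 1*11) = (117*(-30))*(-2 - 1*11) = -3510*(-2 - 11) = -3510*(-13) = 45630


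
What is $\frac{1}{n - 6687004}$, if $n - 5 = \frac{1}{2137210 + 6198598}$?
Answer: $- \frac{8335808}{55741539760191} \approx -1.4954 \cdot 10^{-7}$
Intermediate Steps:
$n = \frac{41679041}{8335808}$ ($n = 5 + \frac{1}{2137210 + 6198598} = 5 + \frac{1}{8335808} = \frac{41679041}{8335808} \approx 5.0$)
$\frac{1}{n - 6687004} = \frac{1}{\frac{41679041}{8335808} - 6687004} = \frac{1}{- \frac{55741539760191}{8335808}} = - \frac{8335808}{55741539760191}$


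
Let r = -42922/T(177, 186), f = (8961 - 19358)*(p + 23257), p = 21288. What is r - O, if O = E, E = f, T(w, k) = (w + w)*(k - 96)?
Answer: 7377730412989/15930 ≈ 4.6313e+8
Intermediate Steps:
T(w, k) = 2*w*(-96 + k) (T(w, k) = (2*w)*(-96 + k) = 2*w*(-96 + k))
f = -463134365 (f = (8961 - 19358)*(21288 + 23257) = -10397*44545 = -463134365)
E = -463134365
r = -21461/15930 (r = -42922*1/(354*(-96 + 186)) = -42922/(2*177*90) = -42922/31860 = -42922*1/31860 = -21461/15930 ≈ -1.3472)
O = -463134365
r - O = -21461/15930 - 1*(-463134365) = -21461/15930 + 463134365 = 7377730412989/15930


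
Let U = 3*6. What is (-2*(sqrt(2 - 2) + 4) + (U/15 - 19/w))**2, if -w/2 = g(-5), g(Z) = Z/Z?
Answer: 729/100 ≈ 7.2900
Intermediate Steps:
g(Z) = 1
w = -2 (w = -2*1 = -2)
U = 18
(-2*(sqrt(2 - 2) + 4) + (U/15 - 19/w))**2 = (-2*(sqrt(2 - 2) + 4) + (18/15 - 19/(-2)))**2 = (-2*(sqrt(0) + 4) + (18*(1/15) - 19*(-1/2)))**2 = (-2*(0 + 4) + (6/5 + 19/2))**2 = (-2*4 + 107/10)**2 = (-8 + 107/10)**2 = (27/10)**2 = 729/100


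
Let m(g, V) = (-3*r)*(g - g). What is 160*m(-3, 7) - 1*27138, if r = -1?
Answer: -27138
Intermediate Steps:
m(g, V) = 0 (m(g, V) = (-3*(-1))*(g - g) = 3*0 = 0)
160*m(-3, 7) - 1*27138 = 160*0 - 1*27138 = 0 - 27138 = -27138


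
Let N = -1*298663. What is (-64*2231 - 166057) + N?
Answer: -607504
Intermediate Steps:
N = -298663
(-64*2231 - 166057) + N = (-64*2231 - 166057) - 298663 = (-142784 - 166057) - 298663 = -308841 - 298663 = -607504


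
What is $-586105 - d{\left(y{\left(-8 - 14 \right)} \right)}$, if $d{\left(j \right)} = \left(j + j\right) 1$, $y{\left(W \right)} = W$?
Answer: $-586061$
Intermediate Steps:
$d{\left(j \right)} = 2 j$ ($d{\left(j \right)} = 2 j 1 = 2 j$)
$-586105 - d{\left(y{\left(-8 - 14 \right)} \right)} = -586105 - 2 \left(-8 - 14\right) = -586105 - 2 \left(-22\right) = -586105 - -44 = -586105 + 44 = -586061$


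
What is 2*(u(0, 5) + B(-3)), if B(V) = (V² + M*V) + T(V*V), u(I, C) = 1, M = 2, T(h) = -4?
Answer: 0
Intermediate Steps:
B(V) = -4 + V² + 2*V (B(V) = (V² + 2*V) - 4 = -4 + V² + 2*V)
2*(u(0, 5) + B(-3)) = 2*(1 + (-4 + (-3)² + 2*(-3))) = 2*(1 + (-4 + 9 - 6)) = 2*(1 - 1) = 2*0 = 0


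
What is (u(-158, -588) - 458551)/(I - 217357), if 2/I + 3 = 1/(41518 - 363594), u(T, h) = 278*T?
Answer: 97101183355/42003456181 ≈ 2.3117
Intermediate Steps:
I = -644152/966229 (I = 2/(-3 + 1/(41518 - 363594)) = 2/(-3 + 1/(-322076)) = 2/(-3 - 1/322076) = 2/(-966229/322076) = 2*(-322076/966229) = -644152/966229 ≈ -0.66667)
(u(-158, -588) - 458551)/(I - 217357) = (278*(-158) - 458551)/(-644152/966229 - 217357) = (-43924 - 458551)/(-210017280905/966229) = -502475*(-966229/210017280905) = 97101183355/42003456181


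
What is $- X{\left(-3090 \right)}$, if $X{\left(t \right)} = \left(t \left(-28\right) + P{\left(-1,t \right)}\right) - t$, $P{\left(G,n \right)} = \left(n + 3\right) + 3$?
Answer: $-86526$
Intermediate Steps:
$P{\left(G,n \right)} = 6 + n$ ($P{\left(G,n \right)} = \left(3 + n\right) + 3 = 6 + n$)
$X{\left(t \right)} = 6 - 28 t$ ($X{\left(t \right)} = \left(t \left(-28\right) + \left(6 + t\right)\right) - t = \left(- 28 t + \left(6 + t\right)\right) - t = \left(6 - 27 t\right) - t = 6 - 28 t$)
$- X{\left(-3090 \right)} = - (6 - -86520) = - (6 + 86520) = \left(-1\right) 86526 = -86526$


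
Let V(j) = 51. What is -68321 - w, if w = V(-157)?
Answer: -68372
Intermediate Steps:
w = 51
-68321 - w = -68321 - 1*51 = -68321 - 51 = -68372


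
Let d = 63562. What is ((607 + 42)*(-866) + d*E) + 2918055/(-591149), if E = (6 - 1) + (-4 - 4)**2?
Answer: 2260399523801/591149 ≈ 3.8237e+6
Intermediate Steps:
E = 69 (E = 5 + (-8)**2 = 5 + 64 = 69)
((607 + 42)*(-866) + d*E) + 2918055/(-591149) = ((607 + 42)*(-866) + 63562*69) + 2918055/(-591149) = (649*(-866) + 4385778) + 2918055*(-1/591149) = (-562034 + 4385778) - 2918055/591149 = 3823744 - 2918055/591149 = 2260399523801/591149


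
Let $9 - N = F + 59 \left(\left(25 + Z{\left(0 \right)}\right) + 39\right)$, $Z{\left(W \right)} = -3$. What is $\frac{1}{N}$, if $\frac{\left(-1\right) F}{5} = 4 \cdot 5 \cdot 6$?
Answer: $- \frac{1}{2990} \approx -0.00033445$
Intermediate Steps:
$F = -600$ ($F = - 5 \cdot 4 \cdot 5 \cdot 6 = - 5 \cdot 20 \cdot 6 = \left(-5\right) 120 = -600$)
$N = -2990$ ($N = 9 - \left(-600 + 59 \left(\left(25 - 3\right) + 39\right)\right) = 9 - \left(-600 + 59 \left(22 + 39\right)\right) = 9 - \left(-600 + 59 \cdot 61\right) = 9 - \left(-600 + 3599\right) = 9 - 2999 = -2990$)
$\frac{1}{N} = \frac{1}{-2990} = - \frac{1}{2990}$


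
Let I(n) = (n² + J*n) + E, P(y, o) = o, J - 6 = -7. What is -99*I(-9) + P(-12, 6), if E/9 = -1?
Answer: -8013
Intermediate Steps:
J = -1 (J = 6 - 7 = -1)
E = -9 (E = 9*(-1) = -9)
I(n) = -9 + n² - n (I(n) = (n² - n) - 9 = -9 + n² - n)
-99*I(-9) + P(-12, 6) = -99*(-9 + (-9)² - 1*(-9)) + 6 = -99*(-9 + 81 + 9) + 6 = -99*81 + 6 = -8019 + 6 = -8013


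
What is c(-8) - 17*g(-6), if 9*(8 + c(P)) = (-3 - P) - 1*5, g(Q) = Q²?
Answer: -620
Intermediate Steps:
c(P) = -80/9 - P/9 (c(P) = -8 + ((-3 - P) - 1*5)/9 = -8 + ((-3 - P) - 5)/9 = -8 + (-8 - P)/9 = -8 + (-8/9 - P/9) = -80/9 - P/9)
c(-8) - 17*g(-6) = (-80/9 - ⅑*(-8)) - 17*(-6)² = (-80/9 + 8/9) - 17*36 = -8 - 612 = -620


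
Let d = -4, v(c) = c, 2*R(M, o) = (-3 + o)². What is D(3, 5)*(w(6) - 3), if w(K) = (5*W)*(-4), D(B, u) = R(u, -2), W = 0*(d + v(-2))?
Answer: -75/2 ≈ -37.500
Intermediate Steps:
R(M, o) = (-3 + o)²/2
W = 0 (W = 0*(-4 - 2) = 0*(-6) = 0)
D(B, u) = 25/2 (D(B, u) = (-3 - 2)²/2 = (½)*(-5)² = (½)*25 = 25/2)
w(K) = 0 (w(K) = (5*0)*(-4) = 0*(-4) = 0)
D(3, 5)*(w(6) - 3) = 25*(0 - 3)/2 = (25/2)*(-3) = -75/2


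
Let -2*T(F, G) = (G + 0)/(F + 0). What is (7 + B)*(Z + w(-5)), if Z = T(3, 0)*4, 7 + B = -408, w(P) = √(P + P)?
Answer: -408*I*√10 ≈ -1290.2*I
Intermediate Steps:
w(P) = √2*√P (w(P) = √(2*P) = √2*√P)
B = -415 (B = -7 - 408 = -415)
T(F, G) = -G/(2*F) (T(F, G) = -(G + 0)/(2*(F + 0)) = -G/(2*F))
Z = 0 (Z = -½*0/3*4 = -½*0*⅓*4 = 0*4 = 0)
(7 + B)*(Z + w(-5)) = (7 - 415)*(0 + √2*√(-5)) = -408*(0 + √2*(I*√5)) = -408*(0 + I*√10) = -408*I*√10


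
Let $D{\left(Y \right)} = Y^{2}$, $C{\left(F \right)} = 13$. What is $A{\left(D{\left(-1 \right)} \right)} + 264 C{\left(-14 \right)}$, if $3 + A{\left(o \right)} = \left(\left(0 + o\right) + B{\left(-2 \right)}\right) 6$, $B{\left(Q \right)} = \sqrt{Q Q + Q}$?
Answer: $3435 + 6 \sqrt{2} \approx 3443.5$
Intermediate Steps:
$B{\left(Q \right)} = \sqrt{Q + Q^{2}}$ ($B{\left(Q \right)} = \sqrt{Q^{2} + Q} = \sqrt{Q + Q^{2}}$)
$A{\left(o \right)} = -3 + 6 o + 6 \sqrt{2}$ ($A{\left(o \right)} = -3 + \left(\left(0 + o\right) + \sqrt{- 2 \left(1 - 2\right)}\right) 6 = -3 + \left(o + \sqrt{\left(-2\right) \left(-1\right)}\right) 6 = -3 + \left(o + \sqrt{2}\right) 6 = -3 + \left(6 o + 6 \sqrt{2}\right) = -3 + 6 o + 6 \sqrt{2}$)
$A{\left(D{\left(-1 \right)} \right)} + 264 C{\left(-14 \right)} = \left(-3 + 6 \left(-1\right)^{2} + 6 \sqrt{2}\right) + 264 \cdot 13 = \left(-3 + 6 \cdot 1 + 6 \sqrt{2}\right) + 3432 = \left(-3 + 6 + 6 \sqrt{2}\right) + 3432 = \left(3 + 6 \sqrt{2}\right) + 3432 = 3435 + 6 \sqrt{2}$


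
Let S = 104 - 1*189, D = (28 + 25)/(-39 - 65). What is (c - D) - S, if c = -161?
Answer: -7851/104 ≈ -75.490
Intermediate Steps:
D = -53/104 (D = 53/(-104) = 53*(-1/104) = -53/104 ≈ -0.50961)
S = -85 (S = 104 - 189 = -85)
(c - D) - S = (-161 - 1*(-53/104)) - 1*(-85) = (-161 + 53/104) + 85 = -16691/104 + 85 = -7851/104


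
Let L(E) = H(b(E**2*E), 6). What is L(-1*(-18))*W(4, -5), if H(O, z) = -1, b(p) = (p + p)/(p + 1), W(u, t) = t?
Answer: 5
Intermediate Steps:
b(p) = 2*p/(1 + p) (b(p) = (2*p)/(1 + p) = 2*p/(1 + p))
L(E) = -1
L(-1*(-18))*W(4, -5) = -1*(-5) = 5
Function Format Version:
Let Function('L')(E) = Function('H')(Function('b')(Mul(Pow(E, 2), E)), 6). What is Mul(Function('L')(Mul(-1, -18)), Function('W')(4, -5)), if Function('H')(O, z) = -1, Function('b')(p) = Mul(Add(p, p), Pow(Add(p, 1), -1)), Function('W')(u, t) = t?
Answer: 5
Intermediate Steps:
Function('b')(p) = Mul(2, p, Pow(Add(1, p), -1)) (Function('b')(p) = Mul(Mul(2, p), Pow(Add(1, p), -1)) = Mul(2, p, Pow(Add(1, p), -1)))
Function('L')(E) = -1
Mul(Function('L')(Mul(-1, -18)), Function('W')(4, -5)) = Mul(-1, -5) = 5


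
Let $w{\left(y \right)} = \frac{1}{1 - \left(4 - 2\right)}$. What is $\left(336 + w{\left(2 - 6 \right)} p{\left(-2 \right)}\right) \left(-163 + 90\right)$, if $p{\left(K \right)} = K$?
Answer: $-24674$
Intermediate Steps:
$w{\left(y \right)} = -1$ ($w{\left(y \right)} = \frac{1}{1 - 2} = \frac{1}{-1} = -1$)
$\left(336 + w{\left(2 - 6 \right)} p{\left(-2 \right)}\right) \left(-163 + 90\right) = \left(336 - -2\right) \left(-163 + 90\right) = \left(336 + 2\right) \left(-73\right) = 338 \left(-73\right) = -24674$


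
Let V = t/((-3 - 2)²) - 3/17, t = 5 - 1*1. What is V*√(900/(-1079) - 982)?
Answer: -7*I*√1144255762/458575 ≈ -0.51636*I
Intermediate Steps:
t = 4 (t = 5 - 1 = 4)
V = -7/425 (V = 4/((-3 - 2)²) - 3/17 = 4/((-5)²) - 3*1/17 = 4/25 - 3/17 = -7/425 ≈ -0.016471)
V*√(900/(-1079) - 982) = -7*√(900/(-1079) - 982)/425 = -7*√(900*(-1/1079) - 982)/425 = -7*√(-900/1079 - 982)/425 = -7*I*√1144255762/458575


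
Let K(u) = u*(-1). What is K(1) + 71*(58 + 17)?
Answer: 5324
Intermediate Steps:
K(u) = -u
K(1) + 71*(58 + 17) = -1*1 + 71*(58 + 17) = -1 + 71*75 = -1 + 5325 = 5324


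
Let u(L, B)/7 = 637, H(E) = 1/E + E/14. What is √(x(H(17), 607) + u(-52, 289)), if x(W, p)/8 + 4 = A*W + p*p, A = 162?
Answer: √41826905995/119 ≈ 1718.6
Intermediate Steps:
H(E) = 1/E + E/14 (H(E) = 1/E + E*(1/14) = 1/E + E/14)
u(L, B) = 4459 (u(L, B) = 7*637 = 4459)
x(W, p) = -32 + 8*p² + 1296*W (x(W, p) = -32 + 8*(162*W + p*p) = -32 + 8*(162*W + p²) = -32 + 8*(p² + 162*W) = -32 + (8*p² + 1296*W) = -32 + 8*p² + 1296*W)
√(x(H(17), 607) + u(-52, 289)) = √((-32 + 8*607² + 1296*(1/17 + (1/14)*17)) + 4459) = √((-32 + 8*368449 + 1296*(1/17 + 17/14)) + 4459) = √((-32 + 2947592 + 1296*(303/238)) + 4459) = √((-32 + 2947592 + 196344/119) + 4459) = √(350955984/119 + 4459) = √(351486605/119) = √41826905995/119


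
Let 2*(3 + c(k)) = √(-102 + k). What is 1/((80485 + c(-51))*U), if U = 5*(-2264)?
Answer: I/(5660*(-160964*I + 3*√17)) ≈ -1.0976e-9 + 8.4347e-14*I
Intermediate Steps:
U = -11320
c(k) = -3 + √(-102 + k)/2
1/((80485 + c(-51))*U) = 1/((80485 + (-3 + √(-102 - 51)/2))*(-11320)) = -1/11320/(80485 + (-3 + √(-153)/2)) = -1/11320/(80485 + (-3 + (3*I*√17)/2)) = -1/11320/(80485 + (-3 + 3*I*√17/2)) = -1/11320/(80482 + 3*I*√17/2) = -1/(11320*(80482 + 3*I*√17/2))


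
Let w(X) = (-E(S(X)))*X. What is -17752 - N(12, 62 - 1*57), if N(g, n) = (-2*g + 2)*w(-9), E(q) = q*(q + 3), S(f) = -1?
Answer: -18148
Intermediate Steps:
E(q) = q*(3 + q)
w(X) = 2*X (w(X) = (-(-1)*(3 - 1))*X = (-(-1)*2)*X = (-1*(-2))*X = 2*X)
N(g, n) = -36 + 36*g (N(g, n) = (-2*g + 2)*(2*(-9)) = (2 - 2*g)*(-18) = -36 + 36*g)
-17752 - N(12, 62 - 1*57) = -17752 - (-36 + 36*12) = -17752 - (-36 + 432) = -17752 - 1*396 = -17752 - 396 = -18148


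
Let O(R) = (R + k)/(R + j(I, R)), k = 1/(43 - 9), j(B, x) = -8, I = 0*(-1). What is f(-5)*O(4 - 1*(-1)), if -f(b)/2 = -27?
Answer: -1539/17 ≈ -90.529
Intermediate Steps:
I = 0
f(b) = 54 (f(b) = -2*(-27) = 54)
k = 1/34 ≈ 0.029412
O(R) = (1/34 + R)/(-8 + R) (O(R) = (R + 1/34)/(R - 8) = (1/34 + R)/(-8 + R))
f(-5)*O(4 - 1*(-1)) = 54*((1/34 + (4 - 1*(-1)))/(-8 + (4 - 1*(-1)))) = 54*((1/34 + (4 + 1))/(-8 + (4 + 1))) = 54*((1/34 + 5)/(-8 + 5)) = 54*((171/34)/(-3)) = 54*(-1/3*171/34) = 54*(-57/34) = -1539/17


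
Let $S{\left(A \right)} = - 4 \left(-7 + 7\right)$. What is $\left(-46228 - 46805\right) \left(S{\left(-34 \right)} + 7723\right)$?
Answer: $-718493859$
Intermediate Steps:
$S{\left(A \right)} = 0$ ($S{\left(A \right)} = \left(-4\right) 0 = 0$)
$\left(-46228 - 46805\right) \left(S{\left(-34 \right)} + 7723\right) = \left(-46228 - 46805\right) \left(0 + 7723\right) = \left(-93033\right) 7723 = -718493859$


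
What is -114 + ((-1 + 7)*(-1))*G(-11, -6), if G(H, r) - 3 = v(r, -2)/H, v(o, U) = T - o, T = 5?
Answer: -126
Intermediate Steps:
v(o, U) = 5 - o
G(H, r) = 3 + (5 - r)/H
-114 + ((-1 + 7)*(-1))*G(-11, -6) = -114 + ((-1 + 7)*(-1))*((5 - 1*(-6) + 3*(-11))/(-11)) = -114 + (6*(-1))*(-(5 + 6 - 33)/11) = -114 - (-6)*(-22)/11 = -114 - 6*2 = -114 - 12 = -126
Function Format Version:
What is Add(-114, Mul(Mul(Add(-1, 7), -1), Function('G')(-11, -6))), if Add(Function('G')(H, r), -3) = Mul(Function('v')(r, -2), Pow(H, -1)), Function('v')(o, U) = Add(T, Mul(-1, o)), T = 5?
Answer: -126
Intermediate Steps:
Function('v')(o, U) = Add(5, Mul(-1, o))
Function('G')(H, r) = Add(3, Mul(Pow(H, -1), Add(5, Mul(-1, r)))) (Function('G')(H, r) = Add(3, Mul(Add(5, Mul(-1, r)), Pow(H, -1))) = Add(3, Mul(Pow(H, -1), Add(5, Mul(-1, r)))))
Add(-114, Mul(Mul(Add(-1, 7), -1), Function('G')(-11, -6))) = Add(-114, Mul(Mul(Add(-1, 7), -1), Mul(Pow(-11, -1), Add(5, Mul(-1, -6), Mul(3, -11))))) = Add(-114, Mul(Mul(6, -1), Mul(Rational(-1, 11), Add(5, 6, -33)))) = Add(-114, Mul(-6, Mul(Rational(-1, 11), -22))) = Add(-114, Mul(-6, 2)) = Add(-114, -12) = -126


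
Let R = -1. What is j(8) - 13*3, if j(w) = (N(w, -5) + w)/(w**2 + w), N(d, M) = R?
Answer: -2801/72 ≈ -38.903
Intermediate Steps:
N(d, M) = -1
j(w) = (-1 + w)/(w + w**2) (j(w) = (-1 + w)/(w**2 + w) = (-1 + w)/(w + w**2))
j(8) - 13*3 = (-1 + 8)/(8*(1 + 8)) - 13*3 = (1/8)*7/9 - 39 = (1/8)*(1/9)*7 - 39 = 7/72 - 39 = -2801/72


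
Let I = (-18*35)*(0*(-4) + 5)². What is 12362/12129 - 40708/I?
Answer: 114741472/31838625 ≈ 3.6038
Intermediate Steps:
I = -15750 (I = -630*(0 + 5)² = -630*5² = -630*25 = -15750)
12362/12129 - 40708/I = 12362/12129 - 40708/(-15750) = 12362*(1/12129) - 40708*(-1/15750) = 12362/12129 + 20354/7875 = 114741472/31838625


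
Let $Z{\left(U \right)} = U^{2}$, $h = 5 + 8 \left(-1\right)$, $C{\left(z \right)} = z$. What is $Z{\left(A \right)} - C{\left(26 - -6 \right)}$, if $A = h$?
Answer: $-23$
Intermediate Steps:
$h = -3$ ($h = 5 - 8 = -3$)
$A = -3$
$Z{\left(A \right)} - C{\left(26 - -6 \right)} = \left(-3\right)^{2} - \left(26 - -6\right) = 9 - \left(26 + 6\right) = 9 - 32 = -23$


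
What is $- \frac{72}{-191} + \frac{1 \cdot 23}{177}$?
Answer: $\frac{17137}{33807} \approx 0.50691$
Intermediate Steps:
$- \frac{72}{-191} + \frac{1 \cdot 23}{177} = \left(-72\right) \left(- \frac{1}{191}\right) + 23 \cdot \frac{1}{177} = \frac{72}{191} + \frac{23}{177} = \frac{17137}{33807}$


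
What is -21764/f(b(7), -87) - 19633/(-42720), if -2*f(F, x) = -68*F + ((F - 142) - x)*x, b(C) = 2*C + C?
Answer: 12597031/435744 ≈ 28.909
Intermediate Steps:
b(C) = 3*C
f(F, x) = 34*F - x*(-142 + F - x)/2 (f(F, x) = -(-68*F + ((F - 142) - x)*x)/2 = -(-68*F + ((-142 + F) - x)*x)/2 = -(-68*F + (-142 + F - x)*x)/2 = -(-68*F + x*(-142 + F - x))/2 = 34*F - x*(-142 + F - x)/2)
-21764/f(b(7), -87) - 19633/(-42720) = -21764/((½)*(-87)² + 34*(3*7) + 71*(-87) - ½*3*7*(-87)) - 19633/(-42720) = -21764/((½)*7569 + 34*21 - 6177 - ½*21*(-87)) - 19633*(-1/42720) = -21764/(7569/2 + 714 - 6177 + 1827/2) + 19633/42720 = -21764/(-765) + 19633/42720 = -21764*(-1/765) + 19633/42720 = 21764/765 + 19633/42720 = 12597031/435744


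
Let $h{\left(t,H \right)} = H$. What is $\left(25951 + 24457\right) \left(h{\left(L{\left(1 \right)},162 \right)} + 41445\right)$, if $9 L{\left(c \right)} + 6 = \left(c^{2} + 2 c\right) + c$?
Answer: $2097325656$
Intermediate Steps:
$L{\left(c \right)} = - \frac{2}{3} + \frac{c}{3} + \frac{c^{2}}{9}$ ($L{\left(c \right)} = - \frac{2}{3} + \frac{\left(c^{2} + 2 c\right) + c}{9} = - \frac{2}{3} + \frac{c^{2} + 3 c}{9} = - \frac{2}{3} + \left(\frac{c}{3} + \frac{c^{2}}{9}\right) = - \frac{2}{3} + \frac{c}{3} + \frac{c^{2}}{9}$)
$\left(25951 + 24457\right) \left(h{\left(L{\left(1 \right)},162 \right)} + 41445\right) = \left(25951 + 24457\right) \left(162 + 41445\right) = 50408 \cdot 41607 = 2097325656$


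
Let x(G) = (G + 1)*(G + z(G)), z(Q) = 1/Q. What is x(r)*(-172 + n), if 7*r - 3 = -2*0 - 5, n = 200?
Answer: -530/7 ≈ -75.714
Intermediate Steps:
r = -2/7 (r = 3/7 + (-2*0 - 5)/7 = 3/7 + (0 - 5)/7 = 3/7 + (1/7)*(-5) = 3/7 - 5/7 = -2/7 ≈ -0.28571)
z(Q) = 1/Q
x(G) = (1 + G)*(G + 1/G) (x(G) = (G + 1)*(G + 1/G) = (1 + G)*(G + 1/G))
x(r)*(-172 + n) = (1 - 2/7 + 1/(-2/7) + (-2/7)**2)*(-172 + 200) = (1 - 2/7 - 7/2 + 4/49)*28 = -265/98*28 = -530/7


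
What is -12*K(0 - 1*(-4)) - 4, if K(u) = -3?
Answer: 32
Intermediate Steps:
-12*K(0 - 1*(-4)) - 4 = -12*(-3) - 4 = 36 - 4 = 32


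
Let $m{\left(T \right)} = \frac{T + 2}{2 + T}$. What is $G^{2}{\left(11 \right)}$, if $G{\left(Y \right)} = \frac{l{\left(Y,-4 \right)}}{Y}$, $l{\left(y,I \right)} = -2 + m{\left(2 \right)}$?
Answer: $\frac{1}{121} \approx 0.0082645$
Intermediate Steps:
$m{\left(T \right)} = 1$ ($m{\left(T \right)} = \frac{2 + T}{2 + T} = 1$)
$l{\left(y,I \right)} = -1$ ($l{\left(y,I \right)} = -2 + 1 = -1$)
$G{\left(Y \right)} = - \frac{1}{Y}$
$G^{2}{\left(11 \right)} = \left(- \frac{1}{11}\right)^{2} = \frac{1}{121}$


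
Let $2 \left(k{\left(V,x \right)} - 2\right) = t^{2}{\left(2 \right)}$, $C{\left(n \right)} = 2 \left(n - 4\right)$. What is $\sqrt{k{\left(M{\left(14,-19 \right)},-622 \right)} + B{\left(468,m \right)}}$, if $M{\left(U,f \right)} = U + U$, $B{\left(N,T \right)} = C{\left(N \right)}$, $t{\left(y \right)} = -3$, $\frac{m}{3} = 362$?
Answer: $\frac{\sqrt{3738}}{2} \approx 30.57$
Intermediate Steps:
$m = 1086$ ($m = 3 \cdot 362 = 1086$)
$C{\left(n \right)} = -8 + 2 n$ ($C{\left(n \right)} = 2 \left(-4 + n\right) = -8 + 2 n$)
$B{\left(N,T \right)} = -8 + 2 N$
$M{\left(U,f \right)} = 2 U$
$k{\left(V,x \right)} = \frac{13}{2}$ ($k{\left(V,x \right)} = 2 + \frac{\left(-3\right)^{2}}{2} = 2 + \frac{1}{2} \cdot 9 = 2 + \frac{9}{2} = \frac{13}{2}$)
$\sqrt{k{\left(M{\left(14,-19 \right)},-622 \right)} + B{\left(468,m \right)}} = \sqrt{\frac{13}{2} + \left(-8 + 2 \cdot 468\right)} = \sqrt{\frac{13}{2} + \left(-8 + 936\right)} = \sqrt{\frac{13}{2} + 928} = \sqrt{\frac{1869}{2}} = \frac{\sqrt{3738}}{2}$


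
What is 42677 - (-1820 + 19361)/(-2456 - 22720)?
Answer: 358151231/8392 ≈ 42678.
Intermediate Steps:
42677 - (-1820 + 19361)/(-2456 - 22720) = 42677 - 17541/(-25176) = 42677 - 17541*(-1)/25176 = 42677 - 1*(-5847/8392) = 42677 + 5847/8392 = 358151231/8392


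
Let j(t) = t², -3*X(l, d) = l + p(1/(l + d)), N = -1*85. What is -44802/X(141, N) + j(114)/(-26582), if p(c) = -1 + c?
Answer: 99986897358/104214731 ≈ 959.43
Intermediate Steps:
N = -85
X(l, d) = ⅓ - l/3 - 1/(3*(d + l)) (X(l, d) = -(l + (-1 + 1/(l + d)))/3 = -(l + (-1 + 1/(d + l)))/3 = -(-1 + l + 1/(d + l))/3 = ⅓ - l/3 - 1/(3*(d + l)))
-44802/X(141, N) + j(114)/(-26582) = -44802*3*(-85 + 141)/(-1 - 85 + 141 - 1*141*(-85 + 141)) + 114²/(-26582) = -44802*168/(-1 - 85 + 141 - 1*141*56) + 12996*(-1/26582) = -44802*168/(-1 - 85 + 141 - 7896) - 6498/13291 = -44802/((⅓)*(1/56)*(-7841)) - 6498/13291 = -44802/(-7841/168) - 6498/13291 = -44802*(-168/7841) - 6498/13291 = 7526736/7841 - 6498/13291 = 99986897358/104214731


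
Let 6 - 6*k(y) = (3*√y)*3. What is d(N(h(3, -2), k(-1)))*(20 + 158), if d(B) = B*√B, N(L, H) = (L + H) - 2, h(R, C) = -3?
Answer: 89*√2*(-8 - 3*I)^(3/2)/2 ≈ -805.58 + 1349.5*I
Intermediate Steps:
k(y) = 1 - 3*√y/2 (k(y) = 1 - 3*√y*3/6 = 1 - 3*√y/2)
N(L, H) = -2 + H + L (N(L, H) = (H + L) - 2 = -2 + H + L)
d(B) = B^(3/2)
d(N(h(3, -2), k(-1)))*(20 + 158) = (-2 + (1 - 3*I/2) - 3)^(3/2)*(20 + 158) = (-2 + (1 - 3*I/2) - 3)^(3/2)*178 = (-4 - 3*I/2)^(3/2)*178 = 178*(-4 - 3*I/2)^(3/2)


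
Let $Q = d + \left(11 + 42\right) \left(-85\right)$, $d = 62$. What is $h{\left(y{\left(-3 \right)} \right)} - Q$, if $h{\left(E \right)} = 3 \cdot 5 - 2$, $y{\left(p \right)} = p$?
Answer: $4456$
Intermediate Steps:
$h{\left(E \right)} = 13$ ($h{\left(E \right)} = 15 - 2 = 13$)
$Q = -4443$ ($Q = 62 + \left(11 + 42\right) \left(-85\right) = 62 + 53 \left(-85\right) = 62 - 4505 = -4443$)
$h{\left(y{\left(-3 \right)} \right)} - Q = 13 - -4443 = 13 + 4443 = 4456$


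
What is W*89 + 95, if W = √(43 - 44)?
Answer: 95 + 89*I ≈ 95.0 + 89.0*I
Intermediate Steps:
W = I (W = √(-1) = I ≈ 1.0*I)
W*89 + 95 = I*89 + 95 = 89*I + 95 = 95 + 89*I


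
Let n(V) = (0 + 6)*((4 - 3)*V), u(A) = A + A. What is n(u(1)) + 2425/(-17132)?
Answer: 203159/17132 ≈ 11.858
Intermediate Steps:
u(A) = 2*A
n(V) = 6*V (n(V) = 6*(1*V) = 6*V)
n(u(1)) + 2425/(-17132) = 6*(2*1) + 2425/(-17132) = 6*2 + 2425*(-1/17132) = 12 - 2425/17132 = 203159/17132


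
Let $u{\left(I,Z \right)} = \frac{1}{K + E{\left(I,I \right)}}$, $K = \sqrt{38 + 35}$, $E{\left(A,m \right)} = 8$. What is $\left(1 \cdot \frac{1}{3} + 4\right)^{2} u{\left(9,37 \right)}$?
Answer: $- \frac{1352}{81} + \frac{169 \sqrt{73}}{81} \approx 1.135$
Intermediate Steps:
$K = \sqrt{73} \approx 8.544$
$u{\left(I,Z \right)} = \frac{1}{8 + \sqrt{73}}$ ($u{\left(I,Z \right)} = \frac{1}{\sqrt{73} + 8} = \frac{1}{8 + \sqrt{73}}$)
$\left(1 \cdot \frac{1}{3} + 4\right)^{2} u{\left(9,37 \right)} = \left(1 \cdot \frac{1}{3} + 4\right)^{2} \left(- \frac{8}{9} + \frac{\sqrt{73}}{9}\right) = \left(\frac{1}{3} + 4\right)^{2} \left(- \frac{8}{9} + \frac{\sqrt{73}}{9}\right) = \left(\frac{13}{3}\right)^{2} \left(- \frac{8}{9} + \frac{\sqrt{73}}{9}\right) = \frac{169 \left(- \frac{8}{9} + \frac{\sqrt{73}}{9}\right)}{9} = - \frac{1352}{81} + \frac{169 \sqrt{73}}{81}$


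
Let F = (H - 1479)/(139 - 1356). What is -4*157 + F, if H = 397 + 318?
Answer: -763512/1217 ≈ -627.37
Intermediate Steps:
H = 715
F = 764/1217 (F = (715 - 1479)/(139 - 1356) = -764/(-1217) = -764*(-1/1217) = 764/1217 ≈ 0.62777)
-4*157 + F = -4*157 + 764/1217 = -628 + 764/1217 = -763512/1217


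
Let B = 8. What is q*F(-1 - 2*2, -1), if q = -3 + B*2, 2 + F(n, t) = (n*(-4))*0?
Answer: -26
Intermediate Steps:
F(n, t) = -2 (F(n, t) = -2 + (n*(-4))*0 = -2 - 4*n*0 = -2 + 0 = -2)
q = 13 (q = -3 + 8*2 = -3 + 16 = 13)
q*F(-1 - 2*2, -1) = 13*(-2) = -26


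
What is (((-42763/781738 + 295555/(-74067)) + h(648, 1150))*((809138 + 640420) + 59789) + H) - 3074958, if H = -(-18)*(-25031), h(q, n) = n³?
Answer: 18987620930904761616967021/8271569778 ≈ 2.2955e+15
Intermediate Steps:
H = -450558 (H = -1*450558 = -450558)
(((-42763/781738 + 295555/(-74067)) + h(648, 1150))*((809138 + 640420) + 59789) + H) - 3074958 = (((-42763/781738 + 295555/(-74067)) + 1150³)*((809138 + 640420) + 59789) - 450558) - 3074958 = (((-42763*1/781738 + 295555*(-1/74067)) + 1520875000)*(1449558 + 59789) - 450558) - 3074958 = (((-42763/781738 - 295555/74067) + 1520875000)*1509347 - 450558) - 3074958 = ((-234213901711/57900988446 + 1520875000)*1509347 - 450558) - 3074958 = ((88060165568596348289/57900988446)*1509347 - 450558) - 3074958 = (18987620960066313214422469/8271569778 - 450558) - 3074958 = 18987620956339491278386345/8271569778 - 3074958 = 18987620930904761616967021/8271569778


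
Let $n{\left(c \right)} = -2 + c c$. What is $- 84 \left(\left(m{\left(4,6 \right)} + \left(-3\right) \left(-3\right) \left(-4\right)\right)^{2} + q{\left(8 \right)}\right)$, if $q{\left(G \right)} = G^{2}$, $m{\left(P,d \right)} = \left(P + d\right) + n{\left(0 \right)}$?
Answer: $-71232$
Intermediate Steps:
$n{\left(c \right)} = -2 + c^{2}$
$m{\left(P,d \right)} = -2 + P + d$ ($m{\left(P,d \right)} = \left(P + d\right) - \left(2 - 0^{2}\right) = \left(P + d\right) + \left(-2 + 0\right) = \left(P + d\right) - 2 = -2 + P + d$)
$- 84 \left(\left(m{\left(4,6 \right)} + \left(-3\right) \left(-3\right) \left(-4\right)\right)^{2} + q{\left(8 \right)}\right) = - 84 \left(\left(\left(-2 + 4 + 6\right) + \left(-3\right) \left(-3\right) \left(-4\right)\right)^{2} + 8^{2}\right) = - 84 \left(\left(8 + 9 \left(-4\right)\right)^{2} + 64\right) = - 84 \left(\left(8 - 36\right)^{2} + 64\right) = - 84 \left(\left(-28\right)^{2} + 64\right) = - 84 \left(784 + 64\right) = \left(-84\right) 848 = -71232$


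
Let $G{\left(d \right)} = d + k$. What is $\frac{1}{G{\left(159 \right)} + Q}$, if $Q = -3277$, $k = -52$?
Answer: $- \frac{1}{3170} \approx -0.00031546$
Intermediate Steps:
$G{\left(d \right)} = -52 + d$ ($G{\left(d \right)} = d - 52 = -52 + d$)
$\frac{1}{G{\left(159 \right)} + Q} = \frac{1}{\left(-52 + 159\right) - 3277} = \frac{1}{107 - 3277} = \frac{1}{-3170} = - \frac{1}{3170}$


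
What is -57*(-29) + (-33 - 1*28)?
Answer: 1592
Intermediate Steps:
-57*(-29) + (-33 - 1*28) = 1653 + (-33 - 28) = 1653 - 61 = 1592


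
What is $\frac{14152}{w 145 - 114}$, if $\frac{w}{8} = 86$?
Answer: $\frac{7076}{49823} \approx 0.14202$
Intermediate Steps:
$w = 688$ ($w = 8 \cdot 86 = 688$)
$\frac{14152}{w 145 - 114} = \frac{14152}{688 \cdot 145 - 114} = \frac{14152}{99760 - 114} = \frac{14152}{99646} = 14152 \cdot \frac{1}{99646} = \frac{7076}{49823}$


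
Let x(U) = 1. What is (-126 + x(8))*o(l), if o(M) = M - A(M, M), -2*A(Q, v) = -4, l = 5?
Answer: -375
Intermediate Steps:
A(Q, v) = 2 (A(Q, v) = -1/2*(-4) = 2)
o(M) = -2 + M (o(M) = M - 1*2 = M - 2 = -2 + M)
(-126 + x(8))*o(l) = (-126 + 1)*(-2 + 5) = -125*3 = -375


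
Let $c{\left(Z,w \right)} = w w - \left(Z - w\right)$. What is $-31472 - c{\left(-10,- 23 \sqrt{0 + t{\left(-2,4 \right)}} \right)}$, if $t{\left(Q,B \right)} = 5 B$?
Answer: $-42062 + 46 \sqrt{5} \approx -41959.0$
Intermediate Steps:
$c{\left(Z,w \right)} = w + w^{2} - Z$ ($c{\left(Z,w \right)} = w^{2} - \left(Z - w\right) = w + w^{2} - Z$)
$-31472 - c{\left(-10,- 23 \sqrt{0 + t{\left(-2,4 \right)}} \right)} = -31472 - \left(- 23 \sqrt{0 + 5 \cdot 4} + \left(- 23 \sqrt{0 + 5 \cdot 4}\right)^{2} - -10\right) = -31472 - \left(- 23 \sqrt{0 + 20} + \left(- 23 \sqrt{0 + 20}\right)^{2} + 10\right) = -31472 - \left(- 23 \sqrt{20} + \left(- 23 \sqrt{20}\right)^{2} + 10\right) = -31472 - \left(- 23 \cdot 2 \sqrt{5} + \left(- 23 \cdot 2 \sqrt{5}\right)^{2} + 10\right) = -31472 - \left(- 46 \sqrt{5} + \left(- 46 \sqrt{5}\right)^{2} + 10\right) = -31472 - \left(- 46 \sqrt{5} + 10580 + 10\right) = -31472 - \left(10590 - 46 \sqrt{5}\right) = -42062 + 46 \sqrt{5}$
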